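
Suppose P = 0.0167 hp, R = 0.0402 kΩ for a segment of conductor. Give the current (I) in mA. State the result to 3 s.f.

Rearranging P = I²R for I: I = √(P/R).
P = 0.0167 hp = 12.45 W; R = 0.0402 kΩ = 40.20 Ω.
I = 0.5566 A
0.5566 A × (1 mA / 0.001000 A) = 556.6 mA

557 mA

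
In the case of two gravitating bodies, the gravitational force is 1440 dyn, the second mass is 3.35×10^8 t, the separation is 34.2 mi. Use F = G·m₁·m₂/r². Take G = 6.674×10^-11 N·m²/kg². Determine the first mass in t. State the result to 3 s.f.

Rearranging F = G·m₁·m₂/r² for m₁: m₁ = F·r²/(G·m₂).
F = 1440 dyn = 0.01440 N; m₂ = 3.35×10^8 t = 3.350×10^11 kg; r = 34.2 mi = 55040 m; G = 6.674×10^-11 N·m²/kg².
m₁ = 1.951×10^6 kg
1.951×10^6 kg × (1 t / 1000 kg) = 1951 t

1950 t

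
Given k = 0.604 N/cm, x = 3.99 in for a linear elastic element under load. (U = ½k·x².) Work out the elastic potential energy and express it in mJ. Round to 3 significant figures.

310 mJ

U is given directly by: U = ½kx².
k = 0.604 N/cm = 60.40 N/m; x = 3.99 in = 0.1013 m.
U = 0.3102 J
0.3102 J × (1 mJ / 0.001000 J) = 310.2 mJ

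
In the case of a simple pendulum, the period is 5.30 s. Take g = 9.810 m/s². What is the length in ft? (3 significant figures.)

Rearranging: L = g·(T/2π)².
T = 5.30 s; g = 9.810 m/s².
L = 6.980 m
6.980 m × (1 ft / 0.3048 m) = 22.90 ft

22.9 ft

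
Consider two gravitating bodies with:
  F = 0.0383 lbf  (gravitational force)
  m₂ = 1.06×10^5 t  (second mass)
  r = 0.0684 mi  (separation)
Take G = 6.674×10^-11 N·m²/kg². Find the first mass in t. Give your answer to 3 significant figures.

From Newton's law of gravitation: m₁ = F·r²/(G·m₂).
F = 0.0383 lbf = 0.1704 N; m₂ = 1.06×10^5 t = 1.060×10^8 kg; r = 0.0684 mi = 110.1 m; G = 6.674×10^-11 N·m²/kg².
m₁ = 2.918×10^5 kg
2.918×10^5 kg × (1 t / 1000 kg) = 291.8 t

292 t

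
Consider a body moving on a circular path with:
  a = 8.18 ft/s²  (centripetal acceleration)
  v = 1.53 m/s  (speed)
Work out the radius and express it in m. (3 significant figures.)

Rearranging a = v²/r for r: r = v²/a.
a = 8.18 ft/s² = 2.493 m/s²; v = 1.53 m/s.
r = 0.9389 m

0.939 m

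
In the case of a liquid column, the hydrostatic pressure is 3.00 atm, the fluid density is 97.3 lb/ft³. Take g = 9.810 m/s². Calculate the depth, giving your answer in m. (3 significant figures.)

19.9 m

Rearranging: h = P/(ρ·g).
P = 3.00 atm = 3.040×10^5 Pa; ρ = 97.3 lb/ft³ = 1559 kg/m³; g = 9.810 m/s².
h = 19.88 m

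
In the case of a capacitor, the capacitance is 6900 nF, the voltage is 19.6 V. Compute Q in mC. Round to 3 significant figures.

0.135 mC

Rearranging: Q = CV.
C = 6900 nF = 6.900×10^-6 F; V = 19.6 V.
Q = 1.352×10^-4 C
1.352×10^-4 C × (1 mC / 0.001000 C) = 0.1352 mC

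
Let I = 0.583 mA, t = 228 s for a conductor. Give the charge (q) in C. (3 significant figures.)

q is given directly by: q = It.
I = 0.583 mA = 5.830×10^-4 A; t = 228 s.
q = 0.1329 C

0.133 C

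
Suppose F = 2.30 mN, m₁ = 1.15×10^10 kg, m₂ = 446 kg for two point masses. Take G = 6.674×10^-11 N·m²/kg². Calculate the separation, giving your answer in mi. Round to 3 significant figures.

Rearranging F = G·m₁·m₂/r² for r: r = √(G·m₁m₂/F).
F = 2.30 mN = 0.002300 N; m₁ = 1.15×10^10 kg; m₂ = 446 kg; G = 6.674×10^-11 N·m²/kg².
r = 385.8 m
385.8 m × (1 mi / 1609 m) = 0.2397 mi

0.240 mi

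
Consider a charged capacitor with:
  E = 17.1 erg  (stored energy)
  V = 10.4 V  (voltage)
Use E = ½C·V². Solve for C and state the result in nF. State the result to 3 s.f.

31.6 nF

Rearranging E = ½C·V² for C: C = 2E/V².
E = 17.1 erg = 1.710×10^-6 J; V = 10.4 V.
C = 3.162×10^-8 F
3.162×10^-8 F × (1 nF / 1.000×10^-9 F) = 31.62 nF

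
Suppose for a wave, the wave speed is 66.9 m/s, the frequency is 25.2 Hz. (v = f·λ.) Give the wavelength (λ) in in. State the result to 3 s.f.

105 in

Rearranging v = f·λ for λ: λ = v/f.
v = 66.9 m/s; f = 25.2 Hz.
λ = 2.655 m
2.655 m × (1 in / 0.02540 m) = 104.5 in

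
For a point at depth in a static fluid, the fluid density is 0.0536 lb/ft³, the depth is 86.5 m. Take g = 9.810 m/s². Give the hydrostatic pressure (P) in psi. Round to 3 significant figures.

0.106 psi

Directly: P = ρgh.
ρ = 0.0536 lb/ft³ = 0.8586 kg/m³; h = 86.5 m; g = 9.810 m/s².
P = 728.6 Pa  (the unit combination reduces to kg/(m·s²) = Pa)
728.6 Pa × (1 psi / 6895 Pa) = 0.1057 psi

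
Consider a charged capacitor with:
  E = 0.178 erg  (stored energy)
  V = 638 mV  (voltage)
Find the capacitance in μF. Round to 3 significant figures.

Rearranging E = ½C·V² for C: C = 2E/V².
E = 0.178 erg = 1.780×10^-8 J; V = 638 mV = 0.6380 V.
C = 8.746×10^-8 F
8.746×10^-8 F × (1 μF / 1.000×10^-6 F) = 0.08746 μF

0.0875 μF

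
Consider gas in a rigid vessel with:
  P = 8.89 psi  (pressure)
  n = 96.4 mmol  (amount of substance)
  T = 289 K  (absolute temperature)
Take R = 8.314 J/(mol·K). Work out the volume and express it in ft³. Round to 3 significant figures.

0.133 ft³

Rearranging: V = nRT/P.
P = 8.89 psi = 61294 Pa; n = 96.4 mmol = 0.09640 mol; T = 289 K; R = 8.314 J/(mol·K).
V = 0.003779 m³
0.003779 m³ × (1 ft³ / 0.02832 m³) = 0.1335 ft³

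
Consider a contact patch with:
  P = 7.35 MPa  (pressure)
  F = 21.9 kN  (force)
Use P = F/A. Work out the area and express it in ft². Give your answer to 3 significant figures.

0.0321 ft²

Rearranging P = F/A for A: A = F/P.
P = 7.35 MPa = 7.350×10^6 Pa; F = 21.9 kN = 21900 N.
A = 0.002980 m²
0.002980 m² × (1 ft² / 0.09290 m²) = 0.03207 ft²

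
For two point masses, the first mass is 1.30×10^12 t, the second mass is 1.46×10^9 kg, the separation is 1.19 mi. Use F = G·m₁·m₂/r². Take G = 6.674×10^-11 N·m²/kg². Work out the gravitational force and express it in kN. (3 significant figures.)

34500 kN

F is given directly by: F = Gm₁m₂/r².
m₁ = 1.30×10^12 t = 1.300×10^15 kg; m₂ = 1.46×10^9 kg; r = 1.19 mi = 1915 m; G = 6.674×10^-11 N·m²/kg².
F = 3.454×10^7 N
3.454×10^7 N × (1 kN / 1000 N) = 34537 kN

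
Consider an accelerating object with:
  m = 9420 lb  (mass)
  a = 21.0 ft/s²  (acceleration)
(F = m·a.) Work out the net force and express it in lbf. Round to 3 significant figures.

From Newton's second law: F = m·a.
m = 9420 lb = 4273 kg; a = 21.0 ft/s² = 6.401 m/s².
F = 27350 N  (the unit combination reduces to kg·m/s² = N)
27350 N × (1 lbf / 4.448 N) = 6148 lbf

6150 lbf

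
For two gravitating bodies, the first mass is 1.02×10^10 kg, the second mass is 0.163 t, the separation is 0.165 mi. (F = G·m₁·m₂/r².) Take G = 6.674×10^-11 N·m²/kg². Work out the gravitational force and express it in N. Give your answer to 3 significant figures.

0.00157 N

F is given directly by: F = Gm₁m₂/r².
m₁ = 1.02×10^10 kg; m₂ = 0.163 t = 163.0 kg; r = 0.165 mi = 265.5 m; G = 6.674×10^-11 N·m²/kg².
F = 0.001574 N  (the unit combination reduces to kg·m/s² = N)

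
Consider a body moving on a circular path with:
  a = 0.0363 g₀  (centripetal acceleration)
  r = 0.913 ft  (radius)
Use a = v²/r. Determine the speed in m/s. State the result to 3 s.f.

Solving a = v²/r for v: v = √(a·r).
a = 0.0363 g₀ = 0.3560 m/s²; r = 0.913 ft = 0.2783 m.
v = 0.3147 m/s

0.315 m/s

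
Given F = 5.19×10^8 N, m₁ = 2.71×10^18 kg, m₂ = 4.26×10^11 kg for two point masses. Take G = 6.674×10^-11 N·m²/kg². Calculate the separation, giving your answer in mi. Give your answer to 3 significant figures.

Rearranging: r = √(G·m₁m₂/F).
F = 5.19×10^8 N; m₁ = 2.71×10^18 kg; m₂ = 4.26×10^11 kg; G = 6.674×10^-11 N·m²/kg².
r = 3.853×10^5 m
3.853×10^5 m × (1 mi / 1609 m) = 239.4 mi

239 mi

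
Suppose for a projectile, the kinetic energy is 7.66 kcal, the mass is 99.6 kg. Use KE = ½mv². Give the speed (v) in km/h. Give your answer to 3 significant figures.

Rearranging KE = ½mv² for v: v = √(2·KE/m).
KE = 7.66 kcal = 32049 J; m = 99.6 kg.
v = 25.37 m/s
25.37 m/s × (1 km/h / 0.2778 m/s) = 91.33 km/h

91.3 km/h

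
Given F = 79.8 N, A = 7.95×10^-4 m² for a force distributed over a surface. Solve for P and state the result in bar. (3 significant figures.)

P is given directly by: P = F/A.
F = 79.8 N; A = 7.95×10^-4 m².
P = 1.004×10^5 Pa
1.004×10^5 Pa × (1 bar / 1.000×10^5 Pa) = 1.004 bar

1.00 bar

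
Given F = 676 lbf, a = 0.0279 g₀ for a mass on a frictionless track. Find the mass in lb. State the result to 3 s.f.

Rearranging F = m·a for m: m = F/a.
F = 676 lbf = 3007 N; a = 0.0279 g₀ = 0.2736 m/s².
m = 10990 kg
10990 kg × (1 lb / 0.4536 kg) = 24229 lb

24200 lb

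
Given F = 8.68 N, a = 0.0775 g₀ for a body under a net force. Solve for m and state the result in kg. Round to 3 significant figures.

Rearranging: m = F/a.
F = 8.68 N; a = 0.0775 g₀ = 0.7600 m/s².
m = 11.42 kg

11.4 kg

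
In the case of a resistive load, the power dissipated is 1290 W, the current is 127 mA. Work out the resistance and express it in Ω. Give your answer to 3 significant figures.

Solving P = I²R for R: R = P/I².
P = 1290 W; I = 127 mA = 0.1270 A.
R = 79980 Ω

80000 Ω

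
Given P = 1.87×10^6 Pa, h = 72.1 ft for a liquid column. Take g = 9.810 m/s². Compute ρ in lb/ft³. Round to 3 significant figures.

Rearranging: ρ = P/(g·h).
P = 1.87×10^6 Pa; h = 72.1 ft = 21.98 m; g = 9.810 m/s².
ρ = 8674 kg/m³
8674 kg/m³ × (1 lb/ft³ / 16.02 kg/m³) = 541.5 lb/ft³

542 lb/ft³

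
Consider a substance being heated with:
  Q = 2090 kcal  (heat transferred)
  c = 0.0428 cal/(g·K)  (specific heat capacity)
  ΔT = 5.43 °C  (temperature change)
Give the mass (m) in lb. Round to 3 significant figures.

19800 lb

Rearranging Q = m·c·ΔT for m: m = Q/(c·ΔT).
Q = 2090 kcal = 8.745×10^6 J; c = 0.0428 cal/(g·K) = 179.1 J/(kg·K); ΔT = 5.43 °C = 5.430 K.
m = 8993 kg
8993 kg × (1 lb / 0.4536 kg) = 19826 lb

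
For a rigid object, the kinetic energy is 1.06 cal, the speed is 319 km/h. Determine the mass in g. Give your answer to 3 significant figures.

1.13 g

Rearranging: m = 2·KE/v².
KE = 1.06 cal = 4.435 J; v = 319 km/h = 88.61 m/s.
m = 0.001130 kg
0.001130 kg × (1 g / 0.001000 kg) = 1.130 g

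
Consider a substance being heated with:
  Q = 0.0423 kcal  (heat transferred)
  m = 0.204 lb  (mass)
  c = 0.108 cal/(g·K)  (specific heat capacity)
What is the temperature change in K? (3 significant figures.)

Rearranging Q = m·c·ΔT for ΔT: ΔT = Q/(m·c).
Q = 0.0423 kcal = 177.0 J; m = 0.204 lb = 0.09253 kg; c = 0.108 cal/(g·K) = 451.9 J/(kg·K).
ΔT = 4.233 K

4.23 K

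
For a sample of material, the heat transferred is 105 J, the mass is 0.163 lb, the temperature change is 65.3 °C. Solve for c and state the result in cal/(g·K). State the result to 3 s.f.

0.00520 cal/(g·K)

Solving Q = m·c·ΔT for c: c = Q/(m·ΔT).
Q = 105 J; m = 0.163 lb = 0.07394 kg; ΔT = 65.3 °C = 65.30 K.
c = 21.75 J/(kg·K)
21.75 J/(kg·K) × (1 cal/(g·K) / 4184 J/(kg·K)) = 0.005198 cal/(g·K)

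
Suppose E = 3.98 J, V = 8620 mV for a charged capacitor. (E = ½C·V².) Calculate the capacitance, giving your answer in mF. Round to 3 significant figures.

107 mF

Rearranging E = ½C·V² for C: C = 2E/V².
E = 3.98 J; V = 8620 mV = 8.620 V.
C = 0.1071 F
0.1071 F × (1 mF / 0.001000 F) = 107.1 mF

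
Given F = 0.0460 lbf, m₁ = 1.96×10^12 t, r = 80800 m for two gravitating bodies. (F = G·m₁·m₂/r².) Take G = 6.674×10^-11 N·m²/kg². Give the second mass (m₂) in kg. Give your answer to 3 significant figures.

From Newton's law of gravitation: m₂ = F·r²/(G·m₁).
F = 0.0460 lbf = 0.2046 N; m₁ = 1.96×10^12 t = 1.960×10^15 kg; r = 80800 m; G = 6.674×10^-11 N·m²/kg².
m₂ = 10212 kg

10200 kg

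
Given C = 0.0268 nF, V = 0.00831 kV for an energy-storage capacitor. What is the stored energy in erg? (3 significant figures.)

0.00925 erg

E is given directly by: E = ½CV².
C = 0.0268 nF = 2.680×10^-11 F; V = 0.00831 kV = 8.310 V.
E = 9.254×10^-10 J
9.254×10^-10 J × (1 erg / 1.000×10^-7 J) = 0.009254 erg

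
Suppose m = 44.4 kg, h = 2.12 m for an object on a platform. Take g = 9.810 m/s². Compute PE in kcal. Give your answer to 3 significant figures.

0.221 kcal

PE is given directly by: PE = mgh.
m = 44.4 kg; h = 2.12 m; g = 9.810 m/s².
PE = 923.4 J
923.4 J × (1 kcal / 4184 J) = 0.2207 kcal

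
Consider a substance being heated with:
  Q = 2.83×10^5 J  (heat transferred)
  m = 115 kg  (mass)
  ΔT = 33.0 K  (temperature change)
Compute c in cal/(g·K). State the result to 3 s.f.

Rearranging: c = Q/(m·ΔT).
Q = 2.83×10^5 J; m = 115 kg; ΔT = 33.0 K.
c = 74.57 J/(kg·K)
74.57 J/(kg·K) × (1 cal/(g·K) / 4184 J/(kg·K)) = 0.01782 cal/(g·K)

0.0178 cal/(g·K)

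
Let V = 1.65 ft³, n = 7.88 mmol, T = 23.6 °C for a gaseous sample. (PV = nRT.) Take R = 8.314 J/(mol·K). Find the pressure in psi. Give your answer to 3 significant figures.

0.0604 psi

Directly: P = nRT/V.
V = 1.65 ft³ = 0.04672 m³; n = 7.88 mmol = 0.007880 mol; T = 23.6 °C = 296.8 K; R = 8.314 J/(mol·K).
P = 416.1 Pa
416.1 Pa × (1 psi / 6895 Pa) = 0.06035 psi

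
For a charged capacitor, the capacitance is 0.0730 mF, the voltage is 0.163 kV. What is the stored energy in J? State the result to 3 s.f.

E is given directly by: E = ½CV².
C = 0.0730 mF = 7.300×10^-5 F; V = 0.163 kV = 163.0 V.
E = 0.9698 J  (the unit combination reduces to kg·m²/s² = J)

0.970 J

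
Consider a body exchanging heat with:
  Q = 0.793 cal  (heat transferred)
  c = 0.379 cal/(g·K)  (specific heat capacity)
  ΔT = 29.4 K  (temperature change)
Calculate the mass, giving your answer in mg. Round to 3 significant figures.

71.2 mg

Rearranging Q = m·c·ΔT for m: m = Q/(c·ΔT).
Q = 0.793 cal = 3.318 J; c = 0.379 cal/(g·K) = 1586 J/(kg·K); ΔT = 29.4 K.
m = 7.117×10^-5 kg
7.117×10^-5 kg × (1 mg / 1.000×10^-6 kg) = 71.17 mg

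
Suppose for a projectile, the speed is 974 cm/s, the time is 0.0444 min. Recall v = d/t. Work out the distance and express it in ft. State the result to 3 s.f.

85.1 ft

Rearranging v = d/t for d: d = v·t.
v = 974 cm/s = 9.740 m/s; t = 0.0444 min = 2.664 s.
d = 25.95 m
25.95 m × (1 ft / 0.3048 m) = 85.13 ft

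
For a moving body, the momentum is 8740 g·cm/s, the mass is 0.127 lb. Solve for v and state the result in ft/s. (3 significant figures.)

4.98 ft/s

Rearranging p = m·v for v: v = p/m.
p = 8740 g·cm/s = 0.08740 kg·m/s; m = 0.127 lb = 0.05761 kg.
v = 1.517 m/s
1.517 m/s × (1 ft/s / 0.3048 m/s) = 4.978 ft/s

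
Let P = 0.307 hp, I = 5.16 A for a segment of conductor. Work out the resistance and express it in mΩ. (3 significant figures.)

Solving P = I²R for R: R = P/I².
P = 0.307 hp = 228.9 W; I = 5.16 A.
R = 8.598 Ω
8.598 Ω × (1 mΩ / 0.001000 Ω) = 8598 mΩ

8600 mΩ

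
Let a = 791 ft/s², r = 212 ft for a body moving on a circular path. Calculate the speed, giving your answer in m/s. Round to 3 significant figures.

Rearranging: v = √(a·r).
a = 791 ft/s² = 241.1 m/s²; r = 212 ft = 64.62 m.
v = 124.8 m/s

125 m/s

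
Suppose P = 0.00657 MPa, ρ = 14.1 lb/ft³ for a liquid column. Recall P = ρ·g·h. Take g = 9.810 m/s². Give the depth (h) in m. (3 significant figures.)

2.97 m

Rearranging: h = P/(ρ·g).
P = 0.00657 MPa = 6570 Pa; ρ = 14.1 lb/ft³ = 225.9 kg/m³; g = 9.810 m/s².
h = 2.965 m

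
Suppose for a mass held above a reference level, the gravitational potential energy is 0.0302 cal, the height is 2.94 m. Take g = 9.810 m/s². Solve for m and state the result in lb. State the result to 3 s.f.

0.00966 lb

Rearranging PE = m·g·h for m: m = PE/(g·h).
PE = 0.0302 cal = 0.1264 J; h = 2.94 m; g = 9.810 m/s².
m = 0.004381 kg
0.004381 kg × (1 lb / 0.4536 kg) = 0.009659 lb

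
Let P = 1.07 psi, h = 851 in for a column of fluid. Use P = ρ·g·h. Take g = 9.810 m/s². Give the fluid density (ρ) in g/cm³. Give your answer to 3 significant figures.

Solving P = ρ·g·h for ρ: ρ = P/(g·h).
P = 1.07 psi = 7377 Pa; h = 851 in = 21.62 m; g = 9.810 m/s².
ρ = 34.79 kg/m³
34.79 kg/m³ × (1 g/cm³ / 1000 kg/m³) = 0.03479 g/cm³

0.0348 g/cm³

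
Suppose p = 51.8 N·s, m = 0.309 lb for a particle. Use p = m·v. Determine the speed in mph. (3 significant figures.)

Rearranging p = m·v for v: v = p/m.
p = 51.8 N·s = 51.80 kg·m/s; m = 0.309 lb = 0.1402 kg.
v = 369.6 m/s
369.6 m/s × (1 mph / 0.4470 m/s) = 826.7 mph

827 mph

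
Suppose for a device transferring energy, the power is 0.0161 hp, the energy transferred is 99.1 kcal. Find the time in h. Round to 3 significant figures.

9.59 h

Rearranging: t = W/P.
P = 0.0161 hp = 12.01 W; W = 99.1 kcal = 4.146×10^5 J.
t = 34536 s
34536 s × (1 h / 3600 s) = 9.593 h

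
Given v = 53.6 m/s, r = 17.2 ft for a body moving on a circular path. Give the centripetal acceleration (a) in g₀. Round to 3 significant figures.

55.9 g₀

Directly: a = v²/r.
v = 53.6 m/s; r = 17.2 ft = 5.243 m.
a = 548.0 m/s²
548.0 m/s² × (1 g₀ / 9.807 m/s²) = 55.88 g₀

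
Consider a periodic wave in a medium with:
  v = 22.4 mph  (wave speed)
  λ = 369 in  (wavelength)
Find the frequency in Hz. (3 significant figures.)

Rearranging v = f·λ for f: f = v/λ.
v = 22.4 mph = 10.01 m/s; λ = 369 in = 9.373 m.
f = 1.068 Hz

1.07 Hz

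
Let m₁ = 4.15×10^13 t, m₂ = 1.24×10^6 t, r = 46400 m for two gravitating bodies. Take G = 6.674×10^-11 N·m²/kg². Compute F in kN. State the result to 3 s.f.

1600 kN

From Newton's law of gravitation: F = Gm₁m₂/r².
m₁ = 4.15×10^13 t = 4.150×10^16 kg; m₂ = 1.24×10^6 t = 1.240×10^9 kg; r = 46400 m; G = 6.674×10^-11 N·m²/kg².
F = 1.595×10^6 N
1.595×10^6 N × (1 kN / 1000 N) = 1595 kN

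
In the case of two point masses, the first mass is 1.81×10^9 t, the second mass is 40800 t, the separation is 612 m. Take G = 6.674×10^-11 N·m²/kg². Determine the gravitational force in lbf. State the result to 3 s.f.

2960 lbf

From Newton's law of gravitation: F = Gm₁m₂/r².
m₁ = 1.81×10^9 t = 1.810×10^12 kg; m₂ = 40800 t = 4.080×10^7 kg; r = 612 m; G = 6.674×10^-11 N·m²/kg².
F = 13159 N
13159 N × (1 lbf / 4.448 N) = 2958 lbf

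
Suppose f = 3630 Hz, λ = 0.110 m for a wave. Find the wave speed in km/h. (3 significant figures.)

1440 km/h

v is given directly by: v = fλ.
f = 3630 Hz; λ = 0.110 m.
v = 399.3 m/s
399.3 m/s × (1 km/h / 0.2778 m/s) = 1437 km/h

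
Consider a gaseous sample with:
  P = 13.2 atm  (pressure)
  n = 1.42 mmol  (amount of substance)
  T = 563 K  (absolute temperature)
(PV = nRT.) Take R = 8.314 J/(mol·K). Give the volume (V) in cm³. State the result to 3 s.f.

Rearranging PV = nRT for V: V = nRT/P.
P = 13.2 atm = 1.337×10^6 Pa; n = 1.42 mmol = 0.001420 mol; T = 563 K; R = 8.314 J/(mol·K).
V = 4.970×10^-6 m³
4.970×10^-6 m³ × (1 cm³ / 1.000×10^-6 m³) = 4.970 cm³

4.97 cm³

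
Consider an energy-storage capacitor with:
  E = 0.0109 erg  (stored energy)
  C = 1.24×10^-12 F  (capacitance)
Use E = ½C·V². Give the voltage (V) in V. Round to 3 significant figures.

Rearranging: V = √(2E/C).
E = 0.0109 erg = 1.090×10^-9 J; C = 1.24×10^-12 F.
V = 41.93 V

41.9 V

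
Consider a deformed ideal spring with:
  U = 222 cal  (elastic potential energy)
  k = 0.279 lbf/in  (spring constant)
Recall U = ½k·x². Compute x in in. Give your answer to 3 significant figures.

243 in

Rearranging U = ½k·x² for x: x = √(2U/k).
U = 222 cal = 928.8 J; k = 0.279 lbf/in = 48.86 N/m.
x = 6.166 m
6.166 m × (1 in / 0.02540 m) = 242.8 in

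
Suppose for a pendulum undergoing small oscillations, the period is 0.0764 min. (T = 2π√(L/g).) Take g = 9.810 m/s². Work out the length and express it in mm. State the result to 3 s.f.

Rearranging T = 2π√(L/g) for L: L = g·(T/2π)².
T = 0.0764 min = 4.584 s; g = 9.810 m/s².
L = 5.222 m
5.222 m × (1 mm / 0.001000 m) = 5222 mm

5220 mm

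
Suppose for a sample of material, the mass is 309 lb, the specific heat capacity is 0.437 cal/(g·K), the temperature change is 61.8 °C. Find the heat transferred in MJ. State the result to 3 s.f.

15.8 MJ

Q is given directly by: Q = mcΔT.
m = 309 lb = 140.2 kg; c = 0.437 cal/(g·K) = 1828 J/(kg·K); ΔT = 61.8 °C = 61.80 K.
Q = 1.584×10^7 J
1.584×10^7 J × (1 MJ / 1.000×10^6 J) = 15.84 MJ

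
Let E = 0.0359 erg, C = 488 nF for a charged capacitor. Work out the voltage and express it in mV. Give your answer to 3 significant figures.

121 mV

Solving E = ½C·V² for V: V = √(2E/C).
E = 0.0359 erg = 3.590×10^-9 J; C = 488 nF = 4.880×10^-7 F.
V = 0.1213 V
0.1213 V × (1 mV / 0.001000 V) = 121.3 mV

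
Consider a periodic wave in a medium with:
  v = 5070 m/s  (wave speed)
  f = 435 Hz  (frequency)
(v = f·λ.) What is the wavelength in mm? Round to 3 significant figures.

Rearranging v = f·λ for λ: λ = v/f.
v = 5070 m/s; f = 435 Hz.
λ = 11.66 m
11.66 m × (1 mm / 0.001000 m) = 11655 mm

11700 mm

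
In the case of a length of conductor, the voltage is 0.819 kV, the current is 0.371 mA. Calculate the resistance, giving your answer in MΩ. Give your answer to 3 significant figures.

2.21 MΩ

Solving V = I·R for R: R = V/I.
V = 0.819 kV = 819.0 V; I = 0.371 mA = 3.710×10^-4 A.
R = 2.208×10^6 Ω
2.208×10^6 Ω × (1 MΩ / 1.000×10^6 Ω) = 2.208 MΩ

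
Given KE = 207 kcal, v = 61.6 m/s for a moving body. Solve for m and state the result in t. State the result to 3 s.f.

Rearranging: m = 2·KE/v².
KE = 207 kcal = 8.661×10^5 J; v = 61.6 m/s.
m = 456.5 kg
456.5 kg × (1 t / 1000 kg) = 0.4565 t

0.456 t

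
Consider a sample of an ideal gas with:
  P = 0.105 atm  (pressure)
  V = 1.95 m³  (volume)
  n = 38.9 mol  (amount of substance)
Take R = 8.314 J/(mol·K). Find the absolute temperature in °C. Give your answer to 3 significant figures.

From the ideal-gas law: T = PV/(nR).
P = 0.105 atm = 10639 Pa; V = 1.95 m³; n = 38.9 mol; R = 8.314 J/(mol·K).
T = 64.15 K
64.15 K − 273.15 = -209.0 °C

-209 °C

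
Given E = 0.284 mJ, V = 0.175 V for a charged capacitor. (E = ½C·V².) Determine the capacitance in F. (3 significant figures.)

Rearranging E = ½C·V² for C: C = 2E/V².
E = 0.284 mJ = 2.840×10^-4 J; V = 0.175 V.
C = 0.01855 F

0.0185 F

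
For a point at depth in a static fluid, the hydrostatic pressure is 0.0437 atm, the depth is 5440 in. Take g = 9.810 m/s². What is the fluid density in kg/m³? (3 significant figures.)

3.27 kg/m³

Rearranging: ρ = P/(g·h).
P = 0.0437 atm = 4428 Pa; h = 5440 in = 138.2 m; g = 9.810 m/s².
ρ = 3.267 kg/m³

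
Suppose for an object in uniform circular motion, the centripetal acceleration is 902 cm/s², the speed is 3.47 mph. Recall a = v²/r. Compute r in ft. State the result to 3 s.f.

Rearranging a = v²/r for r: r = v²/a.
a = 902 cm/s² = 9.020 m/s²; v = 3.47 mph = 1.551 m/s.
r = 0.2668 m
0.2668 m × (1 ft / 0.3048 m) = 0.8752 ft

0.875 ft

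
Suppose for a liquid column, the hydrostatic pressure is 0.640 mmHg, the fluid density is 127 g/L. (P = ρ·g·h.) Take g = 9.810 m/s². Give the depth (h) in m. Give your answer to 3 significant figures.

Solving P = ρ·g·h for h: h = P/(ρ·g).
P = 0.640 mmHg = 85.33 Pa; ρ = 127 g/L = 127.0 kg/m³; g = 9.810 m/s².
h = 0.06849 m

0.0685 m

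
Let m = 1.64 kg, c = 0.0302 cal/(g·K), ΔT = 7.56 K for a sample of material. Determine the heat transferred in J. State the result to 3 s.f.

Q is given directly by: Q = mcΔT.
m = 1.64 kg; c = 0.0302 cal/(g·K) = 126.4 J/(kg·K); ΔT = 7.56 K.
Q = 1567 J

1570 J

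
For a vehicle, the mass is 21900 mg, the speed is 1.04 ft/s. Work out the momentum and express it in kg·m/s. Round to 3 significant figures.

p is given directly by: p = mv.
m = 21900 mg = 0.02190 kg; v = 1.04 ft/s = 0.3170 m/s.
p = 0.006942 kg·m/s  (the unit combination reduces to kg·m/s = kg·m/s)

0.00694 kg·m/s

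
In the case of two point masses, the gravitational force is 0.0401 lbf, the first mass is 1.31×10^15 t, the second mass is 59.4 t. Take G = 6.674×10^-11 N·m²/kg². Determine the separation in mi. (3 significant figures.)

Rearranging: r = √(G·m₁m₂/F).
F = 0.0401 lbf = 0.1784 N; m₁ = 1.31×10^15 t = 1.310×10^18 kg; m₂ = 59.4 t = 59400 kg; G = 6.674×10^-11 N·m²/kg².
r = 5.396×10^6 m
5.396×10^6 m × (1 mi / 1609 m) = 3353 mi

3350 mi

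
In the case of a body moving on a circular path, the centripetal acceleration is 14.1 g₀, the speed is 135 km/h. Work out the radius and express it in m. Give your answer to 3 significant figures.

10.2 m

Rearranging: r = v²/a.
a = 14.1 g₀ = 138.3 m/s²; v = 135 km/h = 37.50 m/s.
r = 10.17 m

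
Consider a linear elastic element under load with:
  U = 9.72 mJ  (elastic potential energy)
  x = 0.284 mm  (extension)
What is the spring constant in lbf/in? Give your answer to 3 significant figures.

Solving U = ½k·x² for k: k = 2U/x².
U = 9.72 mJ = 0.009720 J; x = 0.284 mm = 2.840×10^-4 m.
k = 2.410×10^5 N/m
2.410×10^5 N/m × (1 lbf/in / 175.1 N/m) = 1376 lbf/in

1380 lbf/in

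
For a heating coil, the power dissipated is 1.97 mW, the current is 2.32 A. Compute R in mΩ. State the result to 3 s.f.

Rearranging: R = P/I².
P = 1.97 mW = 0.001970 W; I = 2.32 A.
R = 3.660×10^-4 Ω
3.660×10^-4 Ω × (1 mΩ / 0.001000 Ω) = 0.3660 mΩ

0.366 mΩ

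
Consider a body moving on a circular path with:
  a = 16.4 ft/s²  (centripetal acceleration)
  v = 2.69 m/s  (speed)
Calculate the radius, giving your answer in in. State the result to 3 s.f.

Solving a = v²/r for r: r = v²/a.
a = 16.4 ft/s² = 4.999 m/s²; v = 2.69 m/s.
r = 1.448 m
1.448 m × (1 in / 0.02540 m) = 56.99 in

57.0 in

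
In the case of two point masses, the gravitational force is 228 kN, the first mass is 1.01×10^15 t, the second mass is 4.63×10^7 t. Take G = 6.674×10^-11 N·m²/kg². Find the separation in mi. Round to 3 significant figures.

Solving F = G·m₁·m₂/r² for r: r = √(G·m₁m₂/F).
F = 228 kN = 2.280×10^5 N; m₁ = 1.01×10^15 t = 1.010×10^18 kg; m₂ = 4.63×10^7 t = 4.630×10^10 kg; G = 6.674×10^-11 N·m²/kg².
r = 3.700×10^6 m
3.700×10^6 m × (1 mi / 1609 m) = 2299 mi

2300 mi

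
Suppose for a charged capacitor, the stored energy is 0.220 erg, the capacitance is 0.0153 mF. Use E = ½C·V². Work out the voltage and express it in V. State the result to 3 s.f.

Solving E = ½C·V² for V: V = √(2E/C).
E = 0.220 erg = 2.200×10^-8 J; C = 0.0153 mF = 1.530×10^-5 F.
V = 0.05363 V  (the unit combination reduces to kg·m²/(A·s³) = V)

0.0536 V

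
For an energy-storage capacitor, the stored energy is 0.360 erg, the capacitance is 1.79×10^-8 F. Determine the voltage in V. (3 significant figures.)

Solving E = ½C·V² for V: V = √(2E/C).
E = 0.360 erg = 3.600×10^-8 J; C = 1.79×10^-8 F.
V = 2.006 V

2.01 V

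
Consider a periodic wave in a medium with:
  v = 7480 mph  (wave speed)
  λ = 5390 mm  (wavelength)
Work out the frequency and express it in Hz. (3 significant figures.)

Solving v = f·λ for f: f = v/λ.
v = 7480 mph = 3344 m/s; λ = 5390 mm = 5.390 m.
f = 620.4 Hz

620 Hz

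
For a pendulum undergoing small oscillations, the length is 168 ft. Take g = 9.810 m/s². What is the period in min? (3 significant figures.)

Directly: T = 2π√(L/g).
L = 168 ft = 51.21 m; g = 9.810 m/s².
T = 14.36 s
14.36 s × (1 min / 60.00 s) = 0.2393 min

0.239 min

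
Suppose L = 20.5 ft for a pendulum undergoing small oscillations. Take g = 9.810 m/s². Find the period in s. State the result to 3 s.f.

Directly: T = 2π√(L/g).
L = 20.5 ft = 6.248 m; g = 9.810 m/s².
T = 5.015 s

5.01 s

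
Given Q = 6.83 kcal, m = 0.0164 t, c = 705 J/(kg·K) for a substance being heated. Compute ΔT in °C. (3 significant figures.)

Rearranging Q = m·c·ΔT for ΔT: ΔT = Q/(m·c).
Q = 6.83 kcal = 28577 J; m = 0.0164 t = 16.40 kg; c = 705 J/(kg·K).
ΔT = 2.472 K
Since 1 °C = 1 K, 2.472 °C.

2.47 °C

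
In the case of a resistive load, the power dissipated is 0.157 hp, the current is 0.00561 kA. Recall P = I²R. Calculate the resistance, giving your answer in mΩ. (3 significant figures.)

3720 mΩ

Rearranging: R = P/I².
P = 0.157 hp = 117.1 W; I = 0.00561 kA = 5.610 A.
R = 3.720 Ω
3.720 Ω × (1 mΩ / 0.001000 Ω) = 3720 mΩ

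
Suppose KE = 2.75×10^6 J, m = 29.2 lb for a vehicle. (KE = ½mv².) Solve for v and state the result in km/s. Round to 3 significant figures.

0.644 km/s

Rearranging: v = √(2·KE/m).
KE = 2.75×10^6 J; m = 29.2 lb = 13.24 kg.
v = 644.4 m/s
644.4 m/s × (1 km/s / 1000 m/s) = 0.6444 km/s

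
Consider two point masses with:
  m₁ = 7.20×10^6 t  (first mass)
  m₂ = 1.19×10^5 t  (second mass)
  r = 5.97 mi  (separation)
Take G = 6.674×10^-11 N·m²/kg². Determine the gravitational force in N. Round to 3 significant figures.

Directly: F = Gm₁m₂/r².
m₁ = 7.20×10^6 t = 7.200×10^9 kg; m₂ = 1.19×10^5 t = 1.190×10^8 kg; r = 5.97 mi = 9608 m; G = 6.674×10^-11 N·m²/kg².
F = 0.6195 N  (the unit combination reduces to kg·m/s² = N)

0.619 N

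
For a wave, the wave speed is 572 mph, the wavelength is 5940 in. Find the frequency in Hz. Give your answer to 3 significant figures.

Rearranging: f = v/λ.
v = 572 mph = 255.7 m/s; λ = 5940 in = 150.9 m.
f = 1.695 Hz

1.69 Hz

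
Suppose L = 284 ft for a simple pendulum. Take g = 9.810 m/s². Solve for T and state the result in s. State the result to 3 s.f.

18.7 s

T is given directly by: T = 2π√(L/g).
L = 284 ft = 86.56 m; g = 9.810 m/s².
T = 18.66 s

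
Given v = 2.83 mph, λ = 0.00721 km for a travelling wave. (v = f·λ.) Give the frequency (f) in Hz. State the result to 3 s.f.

0.175 Hz

Rearranging v = f·λ for f: f = v/λ.
v = 2.83 mph = 1.265 m/s; λ = 0.00721 km = 7.210 m.
f = 0.1755 Hz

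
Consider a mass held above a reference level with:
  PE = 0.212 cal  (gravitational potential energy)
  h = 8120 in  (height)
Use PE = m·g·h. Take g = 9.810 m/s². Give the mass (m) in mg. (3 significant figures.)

Solving PE = m·g·h for m: m = PE/(g·h).
PE = 0.212 cal = 0.8870 J; h = 8120 in = 206.2 m; g = 9.810 m/s².
m = 4.384×10^-4 kg
4.384×10^-4 kg × (1 mg / 1.000×10^-6 kg) = 438.4 mg

438 mg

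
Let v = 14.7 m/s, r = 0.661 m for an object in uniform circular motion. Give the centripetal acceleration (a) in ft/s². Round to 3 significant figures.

a is given directly by: a = v²/r.
v = 14.7 m/s; r = 0.661 m.
a = 326.9 m/s²
326.9 m/s² × (1 ft/s² / 0.3048 m/s²) = 1073 ft/s²

1070 ft/s²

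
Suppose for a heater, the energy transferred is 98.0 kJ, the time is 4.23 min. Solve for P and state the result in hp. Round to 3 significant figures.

0.518 hp

Directly: P = W/t.
W = 98.0 kJ = 98000 J; t = 4.23 min = 253.8 s.
P = 386.1 W  (the unit combination reduces to kg·m²/s³ = W)
386.1 W × (1 hp / 745.7 W) = 0.5178 hp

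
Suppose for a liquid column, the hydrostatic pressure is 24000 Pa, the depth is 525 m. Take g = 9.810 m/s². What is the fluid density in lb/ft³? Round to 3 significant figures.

0.291 lb/ft³

Rearranging: ρ = P/(g·h).
P = 24000 Pa; h = 525 m; g = 9.810 m/s².
ρ = 4.660 kg/m³
4.660 kg/m³ × (1 lb/ft³ / 16.02 kg/m³) = 0.2909 lb/ft³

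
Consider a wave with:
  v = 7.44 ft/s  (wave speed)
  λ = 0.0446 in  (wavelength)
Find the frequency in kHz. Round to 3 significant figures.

Rearranging: f = v/λ.
v = 7.44 ft/s = 2.268 m/s; λ = 0.0446 in = 0.001133 m.
f = 2002 Hz
2002 Hz × (1 kHz / 1000 Hz) = 2.002 kHz

2.00 kHz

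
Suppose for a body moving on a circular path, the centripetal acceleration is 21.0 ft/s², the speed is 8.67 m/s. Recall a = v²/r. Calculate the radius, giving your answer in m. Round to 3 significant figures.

11.7 m

Rearranging: r = v²/a.
a = 21.0 ft/s² = 6.401 m/s²; v = 8.67 m/s.
r = 11.74 m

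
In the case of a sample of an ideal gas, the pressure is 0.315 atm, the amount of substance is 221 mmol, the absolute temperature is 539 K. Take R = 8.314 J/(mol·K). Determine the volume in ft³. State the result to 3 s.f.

1.10 ft³

From the ideal-gas law: V = nRT/P.
P = 0.315 atm = 31917 Pa; n = 221 mmol = 0.2210 mol; T = 539 K; R = 8.314 J/(mol·K).
V = 0.03103 m³
0.03103 m³ × (1 ft³ / 0.02832 m³) = 1.096 ft³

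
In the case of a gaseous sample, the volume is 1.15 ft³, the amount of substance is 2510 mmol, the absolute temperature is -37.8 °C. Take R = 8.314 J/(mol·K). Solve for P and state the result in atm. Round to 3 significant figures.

From the ideal-gas law: P = nRT/V.
V = 1.15 ft³ = 0.03256 m³; n = 2510 mmol = 2.510 mol; T = -37.8 °C = 235.3 K; R = 8.314 J/(mol·K).
P = 1.508×10^5 Pa
1.508×10^5 Pa × (1 atm / 1.013×10^5 Pa) = 1.488 atm

1.49 atm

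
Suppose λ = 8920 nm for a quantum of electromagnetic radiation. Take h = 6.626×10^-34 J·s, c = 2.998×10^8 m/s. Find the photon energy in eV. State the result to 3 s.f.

Directly: E = hc/λ.
λ = 8920 nm = 8.920×10^-6 m; h = 6.626×10^-34 J·s; c = 2.998×10^8 m/s.
E = 2.227×10^-20 J
2.227×10^-20 J × (1 eV / 1.602×10^-19 J) = 0.1390 eV

0.139 eV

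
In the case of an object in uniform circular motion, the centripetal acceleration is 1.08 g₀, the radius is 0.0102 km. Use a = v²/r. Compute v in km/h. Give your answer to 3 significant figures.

Rearranging: v = √(a·r).
a = 1.08 g₀ = 10.59 m/s²; r = 0.0102 km = 10.20 m.
v = 10.39 m/s
10.39 m/s × (1 km/h / 0.2778 m/s) = 37.42 km/h

37.4 km/h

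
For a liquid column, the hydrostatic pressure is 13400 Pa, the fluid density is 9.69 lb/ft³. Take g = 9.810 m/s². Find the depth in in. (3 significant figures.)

346 in

Rearranging P = ρ·g·h for h: h = P/(ρ·g).
P = 13400 Pa; ρ = 9.69 lb/ft³ = 155.2 kg/m³; g = 9.810 m/s².
h = 8.800 m
8.800 m × (1 in / 0.02540 m) = 346.5 in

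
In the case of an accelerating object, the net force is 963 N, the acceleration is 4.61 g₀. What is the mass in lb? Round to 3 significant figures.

47.0 lb

From Newton's second law: m = F/a.
F = 963 N; a = 4.61 g₀ = 45.21 m/s².
m = 21.30 kg
21.30 kg × (1 lb / 0.4536 kg) = 46.96 lb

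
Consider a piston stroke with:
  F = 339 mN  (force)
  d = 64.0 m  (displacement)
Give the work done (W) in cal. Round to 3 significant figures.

5.19 cal

Directly: W = F·d.
F = 339 mN = 0.3390 N; d = 64.0 m.
W = 21.70 J
21.70 J × (1 cal / 4.184 J) = 5.185 cal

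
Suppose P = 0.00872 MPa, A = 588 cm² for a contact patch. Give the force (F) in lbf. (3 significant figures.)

115 lbf

Rearranging: F = P·A.
P = 0.00872 MPa = 8720 Pa; A = 588 cm² = 0.05880 m².
F = 512.7 N  (the unit combination reduces to kg·m/s² = N)
512.7 N × (1 lbf / 4.448 N) = 115.3 lbf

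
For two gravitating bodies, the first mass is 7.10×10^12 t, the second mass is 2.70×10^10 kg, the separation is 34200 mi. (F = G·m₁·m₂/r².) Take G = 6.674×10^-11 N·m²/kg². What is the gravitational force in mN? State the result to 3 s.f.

From Newton's law of gravitation: F = Gm₁m₂/r².
m₁ = 7.10×10^12 t = 7.100×10^15 kg; m₂ = 2.70×10^10 kg; r = 34200 mi = 5.504×10^7 m; G = 6.674×10^-11 N·m²/kg².
F = 4.223 N
4.223 N × (1 mN / 0.001000 N) = 4223 mN

4220 mN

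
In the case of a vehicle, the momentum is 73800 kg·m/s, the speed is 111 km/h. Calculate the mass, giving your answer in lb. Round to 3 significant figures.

5280 lb

Rearranging p = m·v for m: m = p/v.
p = 73800 kg·m/s; v = 111 km/h = 30.83 m/s.
m = 2394 kg
2394 kg × (1 lb / 0.4536 kg) = 5277 lb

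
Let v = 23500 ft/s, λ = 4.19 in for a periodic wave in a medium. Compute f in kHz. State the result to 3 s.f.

67.3 kHz

Solving v = f·λ for f: f = v/λ.
v = 23500 ft/s = 7163 m/s; λ = 4.19 in = 0.1064 m.
f = 67303 Hz
67303 Hz × (1 kHz / 1000 Hz) = 67.30 kHz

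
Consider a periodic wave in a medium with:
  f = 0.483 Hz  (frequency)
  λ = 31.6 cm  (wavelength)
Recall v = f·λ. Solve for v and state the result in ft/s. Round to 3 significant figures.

v is given directly by: v = fλ.
f = 0.483 Hz; λ = 31.6 cm = 0.3160 m.
v = 0.1526 m/s
0.1526 m/s × (1 ft/s / 0.3048 m/s) = 0.5007 ft/s

0.501 ft/s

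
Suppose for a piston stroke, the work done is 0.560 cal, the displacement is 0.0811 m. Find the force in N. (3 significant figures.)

Rearranging W = F·d for F: F = W/d.
W = 0.560 cal = 2.343 J; d = 0.0811 m.
F = 28.89 N  (the unit combination reduces to kg·m/s² = N)

28.9 N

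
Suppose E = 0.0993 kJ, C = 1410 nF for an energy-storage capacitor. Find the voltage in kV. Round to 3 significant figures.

11.9 kV

Rearranging E = ½C·V² for V: V = √(2E/C).
E = 0.0993 kJ = 99.30 J; C = 1410 nF = 1.410×10^-6 F.
V = 11868 V
11868 V × (1 kV / 1000 V) = 11.87 kV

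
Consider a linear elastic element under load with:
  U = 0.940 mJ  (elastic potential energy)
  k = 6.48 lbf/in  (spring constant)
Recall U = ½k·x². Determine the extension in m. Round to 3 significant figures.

0.00129 m

Solving U = ½k·x² for x: x = √(2U/k).
U = 0.940 mJ = 9.400×10^-4 J; k = 6.48 lbf/in = 1135 N/m.
x = 0.001287 m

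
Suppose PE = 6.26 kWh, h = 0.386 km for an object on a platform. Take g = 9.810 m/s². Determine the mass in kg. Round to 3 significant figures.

5950 kg

Solving PE = m·g·h for m: m = PE/(g·h).
PE = 6.26 kWh = 2.254×10^7 J; h = 0.386 km = 386.0 m; g = 9.810 m/s².
m = 5951 kg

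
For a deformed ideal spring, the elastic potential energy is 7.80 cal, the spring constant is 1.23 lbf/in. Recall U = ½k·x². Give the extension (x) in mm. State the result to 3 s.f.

Rearranging: x = √(2U/k).
U = 7.80 cal = 32.64 J; k = 1.23 lbf/in = 215.4 N/m.
x = 0.5505 m
0.5505 m × (1 mm / 0.001000 m) = 550.5 mm

550 mm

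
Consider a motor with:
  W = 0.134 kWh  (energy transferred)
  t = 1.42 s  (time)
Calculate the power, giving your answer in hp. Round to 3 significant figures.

P is given directly by: P = W/t.
W = 0.134 kWh = 4.824×10^5 J; t = 1.42 s.
P = 3.397×10^5 W
3.397×10^5 W × (1 hp / 745.7 W) = 455.6 hp

456 hp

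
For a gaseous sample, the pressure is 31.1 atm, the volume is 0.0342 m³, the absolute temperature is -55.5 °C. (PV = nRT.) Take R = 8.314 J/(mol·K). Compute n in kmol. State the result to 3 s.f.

Rearranging: n = PV/(RT).
P = 31.1 atm = 3.151×10^6 Pa; V = 0.0342 m³; T = -55.5 °C = 217.6 K; R = 8.314 J/(mol·K).
n = 59.56 mol
59.56 mol × (1 kmol / 1000 mol) = 0.05956 kmol

0.0596 kmol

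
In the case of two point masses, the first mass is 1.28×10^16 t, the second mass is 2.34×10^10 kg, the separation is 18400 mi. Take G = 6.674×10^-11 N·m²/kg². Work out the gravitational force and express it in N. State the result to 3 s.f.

F is given directly by: F = Gm₁m₂/r².
m₁ = 1.28×10^16 t = 1.280×10^19 kg; m₂ = 2.34×10^10 kg; r = 18400 mi = 2.961×10^7 m; G = 6.674×10^-11 N·m²/kg².
F = 22797 N  (the unit combination reduces to kg·m/s² = N)

22800 N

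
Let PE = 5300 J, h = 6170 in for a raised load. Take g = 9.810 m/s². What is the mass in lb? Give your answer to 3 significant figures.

Rearranging PE = m·g·h for m: m = PE/(g·h).
PE = 5300 J; h = 6170 in = 156.7 m; g = 9.810 m/s².
m = 3.447 kg
3.447 kg × (1 lb / 0.4536 kg) = 7.600 lb

7.60 lb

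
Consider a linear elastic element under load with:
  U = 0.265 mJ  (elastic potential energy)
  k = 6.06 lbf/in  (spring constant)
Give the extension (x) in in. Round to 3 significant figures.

0.0278 in

Rearranging U = ½k·x² for x: x = √(2U/k).
U = 0.265 mJ = 2.650×10^-4 J; k = 6.06 lbf/in = 1061 N/m.
x = 7.067×10^-4 m
7.067×10^-4 m × (1 in / 0.02540 m) = 0.02782 in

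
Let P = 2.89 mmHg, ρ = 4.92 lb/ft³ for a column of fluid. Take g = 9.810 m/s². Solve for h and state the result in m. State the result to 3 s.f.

0.498 m

Solving P = ρ·g·h for h: h = P/(ρ·g).
P = 2.89 mmHg = 385.3 Pa; ρ = 4.92 lb/ft³ = 78.81 kg/m³; g = 9.810 m/s².
h = 0.4984 m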